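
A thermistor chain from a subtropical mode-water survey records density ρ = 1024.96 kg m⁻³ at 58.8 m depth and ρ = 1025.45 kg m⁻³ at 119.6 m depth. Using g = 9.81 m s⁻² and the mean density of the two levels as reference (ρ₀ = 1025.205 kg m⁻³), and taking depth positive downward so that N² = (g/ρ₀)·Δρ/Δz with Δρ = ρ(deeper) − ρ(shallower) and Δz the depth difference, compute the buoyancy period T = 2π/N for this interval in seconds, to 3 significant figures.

715 s

Δρ = 1025.45 − 1024.96 = 0.49 kg m⁻³ over Δz = 119.6 − 58.8 = 60.8 m.
N² = (9.81/1025.205) × (0.49/60.8) = 7.7117 × 10⁻⁵ s⁻².
N = √(7.7117 × 10⁻⁵) = 8.7816 × 10⁻³ rad s⁻¹, so T = 2π/N = 715.49 s ≈ 715 s.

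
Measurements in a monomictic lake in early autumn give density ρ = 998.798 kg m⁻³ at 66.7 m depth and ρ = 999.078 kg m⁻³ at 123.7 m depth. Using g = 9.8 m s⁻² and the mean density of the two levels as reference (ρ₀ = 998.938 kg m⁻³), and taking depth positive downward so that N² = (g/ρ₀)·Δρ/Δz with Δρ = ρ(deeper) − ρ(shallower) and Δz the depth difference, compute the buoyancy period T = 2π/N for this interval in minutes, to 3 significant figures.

15.1 min

Δρ = 999.078 − 998.798 = 0.280 kg m⁻³ over Δz = 123.7 − 66.7 = 57 m.
N² = (9.8/998.938) × (0.280/57) = 4.8192 × 10⁻⁵ s⁻².
N = √(4.8192 × 10⁻⁵) = 6.9420 × 10⁻³ rad s⁻¹, so T = 2π/N = 905.10 s = 15.085 min ≈ 15.1 min.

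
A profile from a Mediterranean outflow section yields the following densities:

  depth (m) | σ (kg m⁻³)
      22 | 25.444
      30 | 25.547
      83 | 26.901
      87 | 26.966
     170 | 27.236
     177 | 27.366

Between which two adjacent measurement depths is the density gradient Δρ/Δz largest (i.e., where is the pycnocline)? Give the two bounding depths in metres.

30–83 m

Compute the density gradient over each adjacent pair:
  22–30 m: Δρ/Δz = 0.103/8 = 0.013 kg m⁻⁴
  30–83 m: Δρ/Δz = 1.354/53 = 0.026 kg m⁻⁴
  83–87 m: Δρ/Δz = 0.065/4 = 0.016 kg m⁻⁴
  87–170 m: Δρ/Δz = 0.270/83 = 3.3 × 10⁻³ kg m⁻⁴
  170–177 m: Δρ/Δz = 0.130/7 = 0.019 kg m⁻⁴
The largest gradient is in the 30–83 m interval — the pycnocline.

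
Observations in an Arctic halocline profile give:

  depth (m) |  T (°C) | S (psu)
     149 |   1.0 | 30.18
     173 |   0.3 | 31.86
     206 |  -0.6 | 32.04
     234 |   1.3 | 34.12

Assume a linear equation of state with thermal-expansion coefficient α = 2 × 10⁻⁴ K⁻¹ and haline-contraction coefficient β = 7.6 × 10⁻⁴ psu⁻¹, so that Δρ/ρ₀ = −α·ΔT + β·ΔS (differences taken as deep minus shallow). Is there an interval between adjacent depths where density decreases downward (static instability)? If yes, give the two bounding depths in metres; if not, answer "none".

Evaluate Δρ/ρ₀ = −αΔT + βΔS across each adjacent pair:
  149–173 m: −αΔT+βΔS = −(2 × 10⁻⁴)(-0.7)+(7.6 × 10⁻⁴)(+1.68) = 1.4 × 10⁻³ → stable
  173–206 m: −αΔT+βΔS = −(2 × 10⁻⁴)(-0.9)+(7.6 × 10⁻⁴)(+0.18) = 3.2 × 10⁻⁴ → stable
  206–234 m: −αΔT+βΔS = −(2 × 10⁻⁴)(+1.9)+(7.6 × 10⁻⁴)(+2.08) = 1.2 × 10⁻³ → stable
Every interval has Δρ > 0: the column is stably stratified throughout.

none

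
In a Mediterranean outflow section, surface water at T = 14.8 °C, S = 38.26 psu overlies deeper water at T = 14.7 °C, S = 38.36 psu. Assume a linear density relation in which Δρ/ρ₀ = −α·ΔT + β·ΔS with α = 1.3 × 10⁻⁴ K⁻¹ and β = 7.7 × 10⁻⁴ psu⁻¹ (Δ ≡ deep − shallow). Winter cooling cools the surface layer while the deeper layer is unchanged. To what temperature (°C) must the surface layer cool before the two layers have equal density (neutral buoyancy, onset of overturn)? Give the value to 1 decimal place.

14.1 °C

Neutral buoyancy requires Δρ = 0, i.e. −α(T_deep − T_surf′) + β(S_deep − S_surf) = 0.
T_surf′ = T_deep − (β/α)·ΔS = 14.7 − (7.7 × 10⁻⁴/1.3 × 10⁻⁴)·(+0.10) = 14.108 °C.
Cooling required: 14.8 − (14.108) = 0.692 °C.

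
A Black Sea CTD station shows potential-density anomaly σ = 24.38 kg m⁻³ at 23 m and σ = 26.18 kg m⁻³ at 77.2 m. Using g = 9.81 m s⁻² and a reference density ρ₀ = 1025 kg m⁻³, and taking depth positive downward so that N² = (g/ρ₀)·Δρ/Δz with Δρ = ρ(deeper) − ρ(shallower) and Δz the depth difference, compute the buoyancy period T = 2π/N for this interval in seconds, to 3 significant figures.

352 s

Δρ = 1026.18 − 1024.38 = 1.80 kg m⁻³ over Δz = 77.2 − 23 = 54.2 m.
N² = (9.81/1025) × (1.80/54.2) = 3.1785 × 10⁻⁴ s⁻².
N = √(3.1785 × 10⁻⁴) = 0.017828 rad s⁻¹, so T = 2π/N = 352.43 s ≈ 352 s.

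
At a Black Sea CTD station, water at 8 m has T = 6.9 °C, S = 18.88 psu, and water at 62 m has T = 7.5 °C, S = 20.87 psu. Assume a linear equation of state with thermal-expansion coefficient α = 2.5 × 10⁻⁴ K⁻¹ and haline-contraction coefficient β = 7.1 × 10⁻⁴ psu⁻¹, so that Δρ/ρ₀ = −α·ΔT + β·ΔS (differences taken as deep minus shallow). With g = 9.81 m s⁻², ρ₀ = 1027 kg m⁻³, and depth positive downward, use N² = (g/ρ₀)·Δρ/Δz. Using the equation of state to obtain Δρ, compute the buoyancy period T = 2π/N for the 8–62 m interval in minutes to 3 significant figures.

ΔT = +0.6 K, ΔS = +1.99 psu (deep − shallow).
Δρ/ρ₀ = −αΔT + βΔS = -1.50 × 10⁻⁴ + 1.4129 × 10⁻³ = 1.2629 × 10⁻³, so Δρ ≈ 1.297 kg m⁻³.
N² = (g/ρ₀)·Δρ/Δz = g·(Δρ/ρ₀)/Δz = 9.81 × 1.2629 × 10⁻³ / 54 = 2.2943 × 10⁻⁴ s⁻².
N = √(2.2943 × 10⁻⁴) = 0.015147 rad s⁻¹ → T = 2π/N = 414.81 s = 6.9135 min ≈ 6.91 min.

6.91 min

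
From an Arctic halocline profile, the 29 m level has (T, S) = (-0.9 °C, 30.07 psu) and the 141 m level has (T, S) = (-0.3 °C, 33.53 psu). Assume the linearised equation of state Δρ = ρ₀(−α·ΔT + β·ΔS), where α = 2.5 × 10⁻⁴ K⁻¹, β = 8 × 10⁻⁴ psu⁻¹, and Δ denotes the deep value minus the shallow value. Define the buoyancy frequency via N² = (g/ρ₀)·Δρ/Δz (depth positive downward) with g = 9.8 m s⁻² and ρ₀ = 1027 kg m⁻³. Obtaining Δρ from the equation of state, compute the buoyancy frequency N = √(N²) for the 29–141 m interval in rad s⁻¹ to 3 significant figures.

0.0151 rad s⁻¹

ΔT = +0.6 K, ΔS = +3.46 psu (deep − shallow).
Δρ/ρ₀ = −αΔT + βΔS = -1.50 × 10⁻⁴ + 2.768 × 10⁻³ = 2.618 × 10⁻³, so Δρ ≈ 2.689 kg m⁻³.
N² = (g/ρ₀)·Δρ/Δz = g·(Δρ/ρ₀)/Δz = 9.8 × 2.618 × 10⁻³ / 112 = 2.2908 × 10⁻⁴ s⁻².
N = √(2.2908 × 10⁻⁴) = 0.015135 rad s⁻¹ ≈ 0.0151 rad s⁻¹.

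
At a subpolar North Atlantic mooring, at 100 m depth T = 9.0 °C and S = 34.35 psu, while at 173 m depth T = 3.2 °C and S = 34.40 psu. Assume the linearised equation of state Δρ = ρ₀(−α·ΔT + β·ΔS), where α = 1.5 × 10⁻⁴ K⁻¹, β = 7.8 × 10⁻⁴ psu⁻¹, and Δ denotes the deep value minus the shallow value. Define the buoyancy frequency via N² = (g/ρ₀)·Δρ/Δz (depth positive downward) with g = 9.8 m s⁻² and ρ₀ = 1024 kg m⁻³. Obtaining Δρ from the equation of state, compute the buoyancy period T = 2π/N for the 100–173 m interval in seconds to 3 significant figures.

569 s

ΔT = -5.8 K, ΔS = +0.05 psu (deep − shallow).
Δρ/ρ₀ = −αΔT + βΔS = 8.70 × 10⁻⁴ + 3.90 × 10⁻⁵ = 9.09 × 10⁻⁴, so Δρ ≈ 0.9308 kg m⁻³.
N² = (g/ρ₀)·Δρ/Δz = g·(Δρ/ρ₀)/Δz = 9.8 × 9.09 × 10⁻⁴ / 73 = 1.2203 × 10⁻⁴ s⁻².
N = √(1.2203 × 10⁻⁴) = 0.011047 rad s⁻¹ → T = 2π/N = 568.77 s ≈ 569 s.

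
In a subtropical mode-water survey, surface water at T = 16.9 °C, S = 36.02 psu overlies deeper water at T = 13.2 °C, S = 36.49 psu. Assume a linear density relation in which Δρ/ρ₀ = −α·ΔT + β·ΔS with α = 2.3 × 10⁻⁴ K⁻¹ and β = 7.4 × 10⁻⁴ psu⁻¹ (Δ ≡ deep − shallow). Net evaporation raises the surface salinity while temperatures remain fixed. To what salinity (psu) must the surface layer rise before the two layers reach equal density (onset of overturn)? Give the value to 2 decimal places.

37.64 psu

Neutral buoyancy requires −α(T_deep − T_surf) + β(S_deep − S_surf′) = 0.
S_surf′ = S_deep − (α/β)·ΔT = 36.49 − (2.3 × 10⁻⁴/7.4 × 10⁻⁴)·(-3.7) = 37.6400 psu.
Increase required: 37.6400 − 36.02 = 1.6200 psu.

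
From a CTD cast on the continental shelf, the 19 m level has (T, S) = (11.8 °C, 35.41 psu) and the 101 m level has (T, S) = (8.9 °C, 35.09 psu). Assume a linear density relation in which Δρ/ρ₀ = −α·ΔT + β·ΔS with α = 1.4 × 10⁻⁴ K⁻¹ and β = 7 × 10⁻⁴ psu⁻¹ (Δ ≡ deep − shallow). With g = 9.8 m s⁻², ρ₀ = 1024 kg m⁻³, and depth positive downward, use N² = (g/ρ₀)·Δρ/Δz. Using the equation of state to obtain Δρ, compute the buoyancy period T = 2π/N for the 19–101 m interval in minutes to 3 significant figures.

ΔT = -2.9 K, ΔS = -0.32 psu (deep − shallow).
Δρ/ρ₀ = −αΔT + βΔS = 4.06 × 10⁻⁴ − 2.24 × 10⁻⁴ = 1.82 × 10⁻⁴, so Δρ ≈ 0.1864 kg m⁻³.
N² = (g/ρ₀)·Δρ/Δz = g·(Δρ/ρ₀)/Δz = 9.8 × 1.82 × 10⁻⁴ / 82 = 2.1751 × 10⁻⁵ s⁻².
N = √(2.1751 × 10⁻⁵) = 4.6638 × 10⁻³ rad s⁻¹ → T = 2π/N = 1.3472 × 10³ s = 22.453 min ≈ 22.5 min.

22.5 min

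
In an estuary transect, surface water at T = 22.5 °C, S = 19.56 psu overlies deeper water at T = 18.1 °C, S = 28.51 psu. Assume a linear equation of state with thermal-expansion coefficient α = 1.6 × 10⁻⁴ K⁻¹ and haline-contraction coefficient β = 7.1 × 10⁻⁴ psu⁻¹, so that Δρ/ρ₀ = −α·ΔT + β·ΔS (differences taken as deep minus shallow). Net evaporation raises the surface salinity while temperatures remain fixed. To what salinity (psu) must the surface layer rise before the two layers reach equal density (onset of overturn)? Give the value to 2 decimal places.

Neutral buoyancy requires −α(T_deep − T_surf) + β(S_deep − S_surf′) = 0.
S_surf′ = S_deep − (α/β)·ΔT = 28.51 − (1.6 × 10⁻⁴/7.1 × 10⁻⁴)·(-4.4) = 29.5015 psu.
Increase required: 29.5015 − 19.56 = 9.9415 psu.

29.50 psu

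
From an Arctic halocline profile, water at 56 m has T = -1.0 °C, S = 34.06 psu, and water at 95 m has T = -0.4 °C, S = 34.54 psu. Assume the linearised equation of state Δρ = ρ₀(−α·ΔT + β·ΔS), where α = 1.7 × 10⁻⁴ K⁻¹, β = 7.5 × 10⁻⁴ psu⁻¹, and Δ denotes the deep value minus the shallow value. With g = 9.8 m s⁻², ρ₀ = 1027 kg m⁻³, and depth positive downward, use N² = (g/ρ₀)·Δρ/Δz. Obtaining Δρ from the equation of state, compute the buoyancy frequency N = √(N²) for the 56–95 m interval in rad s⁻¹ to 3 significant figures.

8.05 × 10⁻³ rad s⁻¹

ΔT = +0.6 K, ΔS = +0.48 psu (deep − shallow).
Δρ/ρ₀ = −αΔT + βΔS = -1.02 × 10⁻⁴ + 3.60 × 10⁻⁴ = 2.58 × 10⁻⁴, so Δρ ≈ 0.2650 kg m⁻³.
N² = (g/ρ₀)·Δρ/Δz = g·(Δρ/ρ₀)/Δz = 9.8 × 2.58 × 10⁻⁴ / 39 = 6.4831 × 10⁻⁵ s⁻².
N = √(6.4831 × 10⁻⁵) = 8.0518 × 10⁻³ rad s⁻¹ ≈ 8.05 × 10⁻³ rad s⁻¹.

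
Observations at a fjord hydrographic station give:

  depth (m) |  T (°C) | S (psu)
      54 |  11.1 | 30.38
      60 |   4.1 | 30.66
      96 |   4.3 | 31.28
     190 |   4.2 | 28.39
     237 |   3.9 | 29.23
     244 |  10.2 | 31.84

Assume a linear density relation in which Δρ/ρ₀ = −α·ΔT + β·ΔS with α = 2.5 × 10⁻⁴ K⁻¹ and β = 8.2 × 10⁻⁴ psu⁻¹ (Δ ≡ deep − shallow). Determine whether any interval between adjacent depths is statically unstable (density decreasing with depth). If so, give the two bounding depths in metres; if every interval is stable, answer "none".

96–190 m

Evaluate Δρ/ρ₀ = −αΔT + βΔS across each adjacent pair:
  54–60 m: −αΔT+βΔS = −(2.5 × 10⁻⁴)(-7.0)+(8.2 × 10⁻⁴)(+0.28) = 2.0 × 10⁻³ → stable
  60–96 m: −αΔT+βΔS = −(2.5 × 10⁻⁴)(+0.2)+(8.2 × 10⁻⁴)(+0.62) = 4.6 × 10⁻⁴ → stable
  96–190 m: −αΔT+βΔS = −(2.5 × 10⁻⁴)(-0.1)+(8.2 × 10⁻⁴)(-2.89) = -2.3 × 10⁻³ → UNSTABLE
  190–237 m: −αΔT+βΔS = −(2.5 × 10⁻⁴)(-0.3)+(8.2 × 10⁻⁴)(+0.84) = 7.6 × 10⁻⁴ → stable
  237–244 m: −αΔT+βΔS = −(2.5 × 10⁻⁴)(+6.3)+(8.2 × 10⁻⁴)(+2.61) = 5.7 × 10⁻⁴ → stable
The 96–190 m interval has Δρ < 0: lighter water underlies denser water.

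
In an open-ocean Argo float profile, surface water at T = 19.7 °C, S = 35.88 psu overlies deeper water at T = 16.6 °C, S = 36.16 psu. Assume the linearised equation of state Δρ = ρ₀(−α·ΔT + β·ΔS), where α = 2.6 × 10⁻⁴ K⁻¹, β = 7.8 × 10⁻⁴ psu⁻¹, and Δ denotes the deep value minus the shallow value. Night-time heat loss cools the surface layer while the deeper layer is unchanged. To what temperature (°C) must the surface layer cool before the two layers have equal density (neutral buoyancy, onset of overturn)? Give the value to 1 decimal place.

Neutral buoyancy requires Δρ = 0, i.e. −α(T_deep − T_surf′) + β(S_deep − S_surf) = 0.
T_surf′ = T_deep − (β/α)·ΔS = 16.6 − (7.8 × 10⁻⁴/2.6 × 10⁻⁴)·(+0.28) = 15.760 °C.
Cooling required: 19.7 − (15.760) = 3.940 °C.

15.8 °C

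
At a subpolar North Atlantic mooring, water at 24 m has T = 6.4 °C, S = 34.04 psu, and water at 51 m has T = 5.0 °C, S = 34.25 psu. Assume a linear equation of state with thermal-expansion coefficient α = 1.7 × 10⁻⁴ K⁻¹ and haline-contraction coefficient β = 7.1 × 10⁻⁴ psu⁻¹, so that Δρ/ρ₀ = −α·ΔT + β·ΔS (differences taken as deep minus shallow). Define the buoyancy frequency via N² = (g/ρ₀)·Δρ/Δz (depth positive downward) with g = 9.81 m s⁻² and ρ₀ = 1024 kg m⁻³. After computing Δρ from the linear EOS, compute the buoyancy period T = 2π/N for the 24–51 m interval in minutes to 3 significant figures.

8.83 min

ΔT = -1.4 K, ΔS = +0.21 psu (deep − shallow).
Δρ/ρ₀ = −αΔT + βΔS = 2.38 × 10⁻⁴ + 1.491 × 10⁻⁴ = 3.871 × 10⁻⁴, so Δρ ≈ 0.3964 kg m⁻³.
N² = (g/ρ₀)·Δρ/Δz = g·(Δρ/ρ₀)/Δz = 9.81 × 3.871 × 10⁻⁴ / 27 = 1.4065 × 10⁻⁴ s⁻².
N = √(1.4065 × 10⁻⁴) = 0.011860 rad s⁻¹ → T = 2π/N = 529.78 s = 8.8297 min ≈ 8.83 min.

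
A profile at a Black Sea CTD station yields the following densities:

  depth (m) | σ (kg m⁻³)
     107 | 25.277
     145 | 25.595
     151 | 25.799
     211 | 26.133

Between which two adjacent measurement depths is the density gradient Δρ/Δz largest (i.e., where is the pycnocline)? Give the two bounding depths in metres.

145–151 m

Compute the density gradient over each adjacent pair:
  107–145 m: Δρ/Δz = 0.318/38 = 8.4 × 10⁻³ kg m⁻⁴
  145–151 m: Δρ/Δz = 0.204/6 = 0.034 kg m⁻⁴
  151–211 m: Δρ/Δz = 0.334/60 = 5.6 × 10⁻³ kg m⁻⁴
The largest gradient is in the 145–151 m interval — the pycnocline.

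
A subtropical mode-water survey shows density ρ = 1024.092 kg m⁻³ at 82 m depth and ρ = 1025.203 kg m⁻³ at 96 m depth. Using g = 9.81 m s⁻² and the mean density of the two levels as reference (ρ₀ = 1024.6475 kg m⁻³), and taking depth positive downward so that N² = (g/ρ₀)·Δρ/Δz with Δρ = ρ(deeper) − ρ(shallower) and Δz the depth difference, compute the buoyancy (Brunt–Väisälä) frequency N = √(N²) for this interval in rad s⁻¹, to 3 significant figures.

Δρ = 1025.203 − 1024.092 = 1.111 kg m⁻³ over Δz = 96 − 82 = 14 m.
N² = (9.81/1024.6475) × (1.111/14) = 7.5977 × 10⁻⁴ s⁻².
N = √(7.5977 × 10⁻⁴) = 0.027564 rad s⁻¹ ≈ 0.0276 rad s⁻¹.

0.0276 rad s⁻¹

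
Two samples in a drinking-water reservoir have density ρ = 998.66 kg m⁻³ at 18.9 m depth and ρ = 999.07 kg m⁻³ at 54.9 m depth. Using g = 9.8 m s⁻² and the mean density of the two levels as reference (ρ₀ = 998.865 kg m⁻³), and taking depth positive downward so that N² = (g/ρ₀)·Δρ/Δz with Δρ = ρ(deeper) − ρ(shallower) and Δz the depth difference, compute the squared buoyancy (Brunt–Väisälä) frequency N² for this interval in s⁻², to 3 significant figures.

1.12 × 10⁻⁴ s⁻²

Δρ = 999.07 − 998.66 = 0.41 kg m⁻³ over Δz = 54.9 − 18.9 = 36 m.
N² = (9.8/998.865) × (0.41/36) = 1.1174 × 10⁻⁴ s⁻² ≈ 1.12 × 10⁻⁴ s⁻².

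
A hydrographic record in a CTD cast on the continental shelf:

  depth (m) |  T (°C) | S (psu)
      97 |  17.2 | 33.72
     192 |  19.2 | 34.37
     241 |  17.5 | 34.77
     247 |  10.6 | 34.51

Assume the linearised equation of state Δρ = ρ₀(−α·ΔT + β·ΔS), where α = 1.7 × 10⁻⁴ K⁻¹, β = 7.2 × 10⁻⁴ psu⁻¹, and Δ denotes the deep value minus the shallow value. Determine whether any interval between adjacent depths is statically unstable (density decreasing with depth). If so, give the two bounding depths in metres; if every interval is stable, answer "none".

Evaluate Δρ/ρ₀ = −αΔT + βΔS across each adjacent pair:
  97–192 m: −αΔT+βΔS = −(1.7 × 10⁻⁴)(+2.0)+(7.2 × 10⁻⁴)(+0.65) = 1.3 × 10⁻⁴ → stable
  192–241 m: −αΔT+βΔS = −(1.7 × 10⁻⁴)(-1.7)+(7.2 × 10⁻⁴)(+0.40) = 5.8 × 10⁻⁴ → stable
  241–247 m: −αΔT+βΔS = −(1.7 × 10⁻⁴)(-6.9)+(7.2 × 10⁻⁴)(-0.26) = 9.9 × 10⁻⁴ → stable
Every interval has Δρ > 0: the column is stably stratified throughout.

none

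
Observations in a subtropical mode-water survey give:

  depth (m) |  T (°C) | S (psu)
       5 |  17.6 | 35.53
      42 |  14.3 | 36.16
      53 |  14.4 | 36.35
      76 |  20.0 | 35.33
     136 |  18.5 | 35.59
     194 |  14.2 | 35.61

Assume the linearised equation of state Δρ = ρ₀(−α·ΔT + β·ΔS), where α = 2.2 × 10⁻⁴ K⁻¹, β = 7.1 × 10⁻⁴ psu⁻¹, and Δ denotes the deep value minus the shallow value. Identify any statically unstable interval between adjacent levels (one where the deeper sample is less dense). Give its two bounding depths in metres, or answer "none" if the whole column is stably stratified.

Evaluate Δρ/ρ₀ = −αΔT + βΔS across each adjacent pair:
  5–42 m: −αΔT+βΔS = −(2.2 × 10⁻⁴)(-3.3)+(7.1 × 10⁻⁴)(+0.63) = 1.2 × 10⁻³ → stable
  42–53 m: −αΔT+βΔS = −(2.2 × 10⁻⁴)(+0.1)+(7.1 × 10⁻⁴)(+0.19) = 1.1 × 10⁻⁴ → stable
  53–76 m: −αΔT+βΔS = −(2.2 × 10⁻⁴)(+5.6)+(7.1 × 10⁻⁴)(-1.02) = -2.0 × 10⁻³ → UNSTABLE
  76–136 m: −αΔT+βΔS = −(2.2 × 10⁻⁴)(-1.5)+(7.1 × 10⁻⁴)(+0.26) = 5.1 × 10⁻⁴ → stable
  136–194 m: −αΔT+βΔS = −(2.2 × 10⁻⁴)(-4.3)+(7.1 × 10⁻⁴)(+0.02) = 9.6 × 10⁻⁴ → stable
The 53–76 m interval has Δρ < 0: lighter water underlies denser water.

53–76 m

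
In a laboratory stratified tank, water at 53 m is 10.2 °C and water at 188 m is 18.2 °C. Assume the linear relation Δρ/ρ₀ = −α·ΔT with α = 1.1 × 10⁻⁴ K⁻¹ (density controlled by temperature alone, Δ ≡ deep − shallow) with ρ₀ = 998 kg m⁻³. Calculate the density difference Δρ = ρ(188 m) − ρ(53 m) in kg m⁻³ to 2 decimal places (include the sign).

-0.88 kg m⁻³

ΔT = +8.0 K, Δρ/ρ₀ = −αΔT = -8.80 × 10⁻⁴.
Δρ = 998 × (-8.80 × 10⁻⁴) = -0.88 kg m⁻³.
Negative Δρ: lighter below, statically unstable.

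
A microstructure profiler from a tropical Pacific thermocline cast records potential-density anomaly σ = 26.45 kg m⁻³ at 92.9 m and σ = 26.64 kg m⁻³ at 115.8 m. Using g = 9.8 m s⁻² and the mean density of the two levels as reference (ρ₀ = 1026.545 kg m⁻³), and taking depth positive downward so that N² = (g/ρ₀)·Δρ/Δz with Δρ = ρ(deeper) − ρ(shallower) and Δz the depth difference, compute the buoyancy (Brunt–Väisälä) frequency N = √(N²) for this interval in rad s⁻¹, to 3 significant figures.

8.90 × 10⁻³ rad s⁻¹

Δρ = 1026.64 − 1026.45 = 0.19 kg m⁻³ over Δz = 115.8 − 92.9 = 22.9 m.
N² = (9.8/1026.545) × (0.19/22.9) = 7.9207 × 10⁻⁵ s⁻².
N = √(7.9207 × 10⁻⁵) = 8.8998 × 10⁻³ rad s⁻¹ ≈ 8.90 × 10⁻³ rad s⁻¹.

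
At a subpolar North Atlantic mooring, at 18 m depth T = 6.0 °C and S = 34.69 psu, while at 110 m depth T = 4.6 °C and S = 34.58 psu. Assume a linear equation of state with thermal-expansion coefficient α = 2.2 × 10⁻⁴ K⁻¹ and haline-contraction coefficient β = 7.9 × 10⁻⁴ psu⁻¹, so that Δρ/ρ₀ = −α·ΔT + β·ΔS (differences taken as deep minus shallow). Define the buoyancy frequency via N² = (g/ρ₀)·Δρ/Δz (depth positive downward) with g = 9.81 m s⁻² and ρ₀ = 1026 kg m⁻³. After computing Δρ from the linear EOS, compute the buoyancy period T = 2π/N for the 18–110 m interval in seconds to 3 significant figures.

ΔT = -1.4 K, ΔS = -0.11 psu (deep − shallow).
Δρ/ρ₀ = −αΔT + βΔS = 3.08 × 10⁻⁴ − 8.69 × 10⁻⁵ = 2.211 × 10⁻⁴, so Δρ ≈ 0.2268 kg m⁻³.
N² = (g/ρ₀)·Δρ/Δz = g·(Δρ/ρ₀)/Δz = 9.81 × 2.211 × 10⁻⁴ / 92 = 2.3576 × 10⁻⁵ s⁻².
N = √(2.3576 × 10⁻⁵) = 4.8555 × 10⁻³ rad s⁻¹ → T = 2π/N = 1.2940 × 10³ s ≈ 1.29 × 10³ s.

1.29 × 10³ s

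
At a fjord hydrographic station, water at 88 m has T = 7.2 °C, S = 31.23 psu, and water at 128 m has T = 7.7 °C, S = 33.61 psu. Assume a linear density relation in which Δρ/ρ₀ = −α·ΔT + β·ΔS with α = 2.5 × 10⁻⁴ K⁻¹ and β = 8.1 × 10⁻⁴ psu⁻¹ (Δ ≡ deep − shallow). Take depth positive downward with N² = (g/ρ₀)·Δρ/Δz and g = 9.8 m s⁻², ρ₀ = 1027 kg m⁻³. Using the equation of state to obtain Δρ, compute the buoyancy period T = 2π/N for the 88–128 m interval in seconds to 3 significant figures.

ΔT = +0.5 K, ΔS = +2.38 psu (deep − shallow).
Δρ/ρ₀ = −αΔT + βΔS = -1.25 × 10⁻⁴ + 1.9278 × 10⁻³ = 1.8028 × 10⁻³, so Δρ ≈ 1.851 kg m⁻³.
N² = (g/ρ₀)·Δρ/Δz = g·(Δρ/ρ₀)/Δz = 9.8 × 1.8028 × 10⁻³ / 40 = 4.4169 × 10⁻⁴ s⁻².
N = √(4.4169 × 10⁻⁴) = 0.021016 rad s⁻¹ → T = 2π/N = 298.97 s ≈ 299 s.

299 s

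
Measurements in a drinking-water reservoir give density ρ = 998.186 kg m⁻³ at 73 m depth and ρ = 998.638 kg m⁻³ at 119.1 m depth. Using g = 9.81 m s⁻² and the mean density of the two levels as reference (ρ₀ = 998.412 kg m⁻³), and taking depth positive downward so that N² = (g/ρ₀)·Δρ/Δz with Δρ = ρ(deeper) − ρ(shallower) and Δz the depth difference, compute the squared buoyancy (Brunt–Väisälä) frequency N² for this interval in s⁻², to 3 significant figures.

9.63 × 10⁻⁵ s⁻²

Δρ = 998.638 − 998.186 = 0.452 kg m⁻³ over Δz = 119.1 − 73 = 46.1 m.
N² = (9.81/998.412) × (0.452/46.1) = 9.6338 × 10⁻⁵ s⁻² ≈ 9.63 × 10⁻⁵ s⁻².
Since Δρ > 0 the layer is stably stratified.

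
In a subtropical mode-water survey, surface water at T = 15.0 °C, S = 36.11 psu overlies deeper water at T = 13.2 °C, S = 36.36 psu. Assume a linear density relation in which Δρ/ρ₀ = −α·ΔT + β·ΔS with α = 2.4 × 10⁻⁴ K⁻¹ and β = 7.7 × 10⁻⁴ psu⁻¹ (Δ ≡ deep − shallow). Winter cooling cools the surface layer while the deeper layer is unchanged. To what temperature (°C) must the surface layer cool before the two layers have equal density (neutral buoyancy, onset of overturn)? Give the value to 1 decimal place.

Neutral buoyancy requires Δρ = 0, i.e. −α(T_deep − T_surf′) + β(S_deep − S_surf) = 0.
T_surf′ = T_deep − (β/α)·ΔS = 13.2 − (7.7 × 10⁻⁴/2.4 × 10⁻⁴)·(+0.25) = 12.398 °C.
Cooling required: 15.0 − (12.398) = 2.602 °C.

12.4 °C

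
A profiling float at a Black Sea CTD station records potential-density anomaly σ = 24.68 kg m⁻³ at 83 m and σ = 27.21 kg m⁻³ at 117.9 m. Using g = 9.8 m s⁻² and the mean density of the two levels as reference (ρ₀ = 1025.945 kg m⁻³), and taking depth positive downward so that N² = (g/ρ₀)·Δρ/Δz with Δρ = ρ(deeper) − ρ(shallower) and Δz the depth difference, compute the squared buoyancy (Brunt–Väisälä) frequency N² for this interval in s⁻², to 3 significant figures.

6.92 × 10⁻⁴ s⁻²

Δρ = 1027.21 − 1024.68 = 2.53 kg m⁻³ over Δz = 117.9 − 83 = 34.9 m.
N² = (9.8/1025.945) × (2.53/34.9) = 6.9246 × 10⁻⁴ s⁻² ≈ 6.92 × 10⁻⁴ s⁻².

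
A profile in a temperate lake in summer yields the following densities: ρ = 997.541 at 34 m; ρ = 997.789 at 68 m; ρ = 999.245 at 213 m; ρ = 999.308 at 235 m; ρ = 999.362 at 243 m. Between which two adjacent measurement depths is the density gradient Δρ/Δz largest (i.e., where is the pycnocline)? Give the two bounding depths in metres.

Compute the density gradient over each adjacent pair:
  34–68 m: Δρ/Δz = 0.248/34 = 7.3 × 10⁻³ kg m⁻⁴
  68–213 m: Δρ/Δz = 1.456/145 = 0.010 kg m⁻⁴
  213–235 m: Δρ/Δz = 0.063/22 = 2.9 × 10⁻³ kg m⁻⁴
  235–243 m: Δρ/Δz = 0.054/8 = 6.7 × 10⁻³ kg m⁻⁴
The largest gradient is in the 68–213 m interval — the pycnocline.

68–213 m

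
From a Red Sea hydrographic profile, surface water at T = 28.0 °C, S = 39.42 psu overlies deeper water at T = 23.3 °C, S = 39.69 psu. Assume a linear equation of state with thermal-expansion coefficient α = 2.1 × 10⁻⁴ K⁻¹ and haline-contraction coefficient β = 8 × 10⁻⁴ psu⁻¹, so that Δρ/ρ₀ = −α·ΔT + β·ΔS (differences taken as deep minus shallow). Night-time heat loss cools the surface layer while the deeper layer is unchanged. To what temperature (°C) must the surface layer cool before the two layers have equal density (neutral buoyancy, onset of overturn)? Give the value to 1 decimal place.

Neutral buoyancy requires Δρ = 0, i.e. −α(T_deep − T_surf′) + β(S_deep − S_surf) = 0.
T_surf′ = T_deep − (β/α)·ΔS = 23.3 − (8 × 10⁻⁴/2.1 × 10⁻⁴)·(+0.27) = 22.271 °C.
Cooling required: 28.0 − (22.271) = 5.729 °C.

22.3 °C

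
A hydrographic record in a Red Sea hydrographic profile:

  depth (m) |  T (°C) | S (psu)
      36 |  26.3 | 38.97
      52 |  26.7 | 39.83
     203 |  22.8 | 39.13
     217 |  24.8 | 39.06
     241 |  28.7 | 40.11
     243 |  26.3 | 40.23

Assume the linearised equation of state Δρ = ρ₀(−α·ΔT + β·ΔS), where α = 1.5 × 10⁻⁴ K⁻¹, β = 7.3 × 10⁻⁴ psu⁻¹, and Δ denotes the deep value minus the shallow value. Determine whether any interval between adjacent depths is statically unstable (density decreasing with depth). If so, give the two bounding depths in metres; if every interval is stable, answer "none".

203–217 m

Evaluate Δρ/ρ₀ = −αΔT + βΔS across each adjacent pair:
  36–52 m: −αΔT+βΔS = −(1.5 × 10⁻⁴)(+0.4)+(7.3 × 10⁻⁴)(+0.86) = 5.7 × 10⁻⁴ → stable
  52–203 m: −αΔT+βΔS = −(1.5 × 10⁻⁴)(-3.9)+(7.3 × 10⁻⁴)(-0.70) = 7.4 × 10⁻⁵ → stable
  203–217 m: −αΔT+βΔS = −(1.5 × 10⁻⁴)(+2.0)+(7.3 × 10⁻⁴)(-0.07) = -3.5 × 10⁻⁴ → UNSTABLE
  217–241 m: −αΔT+βΔS = −(1.5 × 10⁻⁴)(+3.9)+(7.3 × 10⁻⁴)(+1.05) = 1.8 × 10⁻⁴ → stable
  241–243 m: −αΔT+βΔS = −(1.5 × 10⁻⁴)(-2.4)+(7.3 × 10⁻⁴)(+0.12) = 4.5 × 10⁻⁴ → stable
The 203–217 m interval has Δρ < 0: lighter water underlies denser water.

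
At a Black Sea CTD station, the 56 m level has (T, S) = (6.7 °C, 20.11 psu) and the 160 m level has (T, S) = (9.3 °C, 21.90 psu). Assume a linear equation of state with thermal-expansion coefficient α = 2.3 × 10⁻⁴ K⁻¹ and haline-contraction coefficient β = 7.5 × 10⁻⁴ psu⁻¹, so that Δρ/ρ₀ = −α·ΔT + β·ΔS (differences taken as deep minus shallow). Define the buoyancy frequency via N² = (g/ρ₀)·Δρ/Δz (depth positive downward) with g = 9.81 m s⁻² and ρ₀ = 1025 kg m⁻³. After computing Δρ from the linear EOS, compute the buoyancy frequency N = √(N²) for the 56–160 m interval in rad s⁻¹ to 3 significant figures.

ΔT = +2.6 K, ΔS = +1.79 psu (deep − shallow).
Δρ/ρ₀ = −αΔT + βΔS = -5.98 × 10⁻⁴ + 1.3425 × 10⁻³ = 7.445 × 10⁻⁴, so Δρ ≈ 0.7631 kg m⁻³.
N² = (g/ρ₀)·Δρ/Δz = g·(Δρ/ρ₀)/Δz = 9.81 × 7.445 × 10⁻⁴ / 104 = 7.0226 × 10⁻⁵ s⁻².
N = √(7.0226 × 10⁻⁵) = 8.3801 × 10⁻³ rad s⁻¹ ≈ 8.38 × 10⁻³ rad s⁻¹.

8.38 × 10⁻³ rad s⁻¹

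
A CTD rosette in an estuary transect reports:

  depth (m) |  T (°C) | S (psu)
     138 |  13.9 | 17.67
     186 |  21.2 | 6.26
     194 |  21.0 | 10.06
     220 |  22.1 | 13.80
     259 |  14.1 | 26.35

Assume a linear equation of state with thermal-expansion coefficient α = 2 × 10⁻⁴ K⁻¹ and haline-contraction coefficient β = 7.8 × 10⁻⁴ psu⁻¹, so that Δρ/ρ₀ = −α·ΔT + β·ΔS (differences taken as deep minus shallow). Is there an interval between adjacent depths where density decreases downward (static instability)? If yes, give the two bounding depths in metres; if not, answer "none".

Evaluate Δρ/ρ₀ = −αΔT + βΔS across each adjacent pair:
  138–186 m: −αΔT+βΔS = −(2 × 10⁻⁴)(+7.3)+(7.8 × 10⁻⁴)(-11.41) = -0.010 → UNSTABLE
  186–194 m: −αΔT+βΔS = −(2 × 10⁻⁴)(-0.2)+(7.8 × 10⁻⁴)(+3.80) = 3.0 × 10⁻³ → stable
  194–220 m: −αΔT+βΔS = −(2 × 10⁻⁴)(+1.1)+(7.8 × 10⁻⁴)(+3.74) = 2.7 × 10⁻³ → stable
  220–259 m: −αΔT+βΔS = −(2 × 10⁻⁴)(-8.0)+(7.8 × 10⁻⁴)(+12.55) = 0.011 → stable
The 138–186 m interval has Δρ < 0: lighter water underlies denser water.

138–186 m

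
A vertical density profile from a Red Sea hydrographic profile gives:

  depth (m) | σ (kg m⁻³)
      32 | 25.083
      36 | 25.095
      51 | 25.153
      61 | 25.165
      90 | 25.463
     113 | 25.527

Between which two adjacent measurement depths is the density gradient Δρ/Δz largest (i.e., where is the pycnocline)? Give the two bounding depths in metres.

61–90 m

Compute the density gradient over each adjacent pair:
  32–36 m: Δρ/Δz = 0.012/4 = 3.0 × 10⁻³ kg m⁻⁴
  36–51 m: Δρ/Δz = 0.058/15 = 3.9 × 10⁻³ kg m⁻⁴
  51–61 m: Δρ/Δz = 0.012/10 = 1.2 × 10⁻³ kg m⁻⁴
  61–90 m: Δρ/Δz = 0.298/29 = 0.010 kg m⁻⁴
  90–113 m: Δρ/Δz = 0.064/23 = 2.8 × 10⁻³ kg m⁻⁴
The largest gradient is in the 61–90 m interval — the pycnocline.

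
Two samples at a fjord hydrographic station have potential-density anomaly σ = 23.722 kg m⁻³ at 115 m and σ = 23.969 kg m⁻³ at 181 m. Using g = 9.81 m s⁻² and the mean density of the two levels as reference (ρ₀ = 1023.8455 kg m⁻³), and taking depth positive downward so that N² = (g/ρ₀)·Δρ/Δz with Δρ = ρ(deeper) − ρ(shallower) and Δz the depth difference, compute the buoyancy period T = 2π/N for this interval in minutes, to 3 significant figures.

Δρ = 1023.969 − 1023.722 = 0.247 kg m⁻³ over Δz = 181 − 115 = 66 m.
N² = (9.81/1023.8455) × (0.247/66) = 3.5858 × 10⁻⁵ s⁻².
N = √(3.5858 × 10⁻⁵) = 5.9882 × 10⁻³ rad s⁻¹, so T = 2π/N = 1.0493 × 10³ s = 17.488 min ≈ 17.5 min.

17.5 min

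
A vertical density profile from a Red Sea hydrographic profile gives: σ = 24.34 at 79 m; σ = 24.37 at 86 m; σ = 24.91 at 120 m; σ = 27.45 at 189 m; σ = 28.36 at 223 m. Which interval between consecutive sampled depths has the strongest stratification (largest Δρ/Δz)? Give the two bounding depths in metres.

120–189 m

Compute the density gradient over each adjacent pair:
  79–86 m: Δρ/Δz = 0.03/7 = 4.3 × 10⁻³ kg m⁻⁴
  86–120 m: Δρ/Δz = 0.54/34 = 0.016 kg m⁻⁴
  120–189 m: Δρ/Δz = 2.54/69 = 0.037 kg m⁻⁴
  189–223 m: Δρ/Δz = 0.91/34 = 0.027 kg m⁻⁴
The largest gradient is in the 120–189 m interval — the pycnocline.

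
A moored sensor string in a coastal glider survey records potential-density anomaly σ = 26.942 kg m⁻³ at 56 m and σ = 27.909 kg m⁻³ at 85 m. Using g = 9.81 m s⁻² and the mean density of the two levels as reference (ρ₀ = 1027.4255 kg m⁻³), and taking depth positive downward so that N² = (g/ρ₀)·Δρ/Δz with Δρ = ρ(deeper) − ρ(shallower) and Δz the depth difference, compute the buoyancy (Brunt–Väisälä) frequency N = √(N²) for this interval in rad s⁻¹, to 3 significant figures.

Δρ = 1027.909 − 1026.942 = 0.967 kg m⁻³ over Δz = 85 − 56 = 29 m.
N² = (9.81/1027.4255) × (0.967/29) = 3.1838 × 10⁻⁴ s⁻².
N = √(3.1838 × 10⁻⁴) = 0.017843 rad s⁻¹ ≈ 0.0178 rad s⁻¹.
Since Δρ > 0 the layer is stably stratified.

0.0178 rad s⁻¹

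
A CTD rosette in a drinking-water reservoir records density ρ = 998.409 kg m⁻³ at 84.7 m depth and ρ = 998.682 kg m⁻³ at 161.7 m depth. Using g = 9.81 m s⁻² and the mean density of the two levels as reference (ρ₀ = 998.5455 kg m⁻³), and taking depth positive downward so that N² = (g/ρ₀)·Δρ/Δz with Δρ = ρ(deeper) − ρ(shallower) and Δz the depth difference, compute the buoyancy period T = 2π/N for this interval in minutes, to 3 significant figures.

17.7 min

Δρ = 998.682 − 998.409 = 0.273 kg m⁻³ over Δz = 161.7 − 84.7 = 77 m.
N² = (9.81/998.5455) × (0.273/77) = 3.4832 × 10⁻⁵ s⁻².
N = √(3.4832 × 10⁻⁵) = 5.9019 × 10⁻³ rad s⁻¹, so T = 2π/N = 1.0646 × 10³ s = 17.743 min ≈ 17.7 min.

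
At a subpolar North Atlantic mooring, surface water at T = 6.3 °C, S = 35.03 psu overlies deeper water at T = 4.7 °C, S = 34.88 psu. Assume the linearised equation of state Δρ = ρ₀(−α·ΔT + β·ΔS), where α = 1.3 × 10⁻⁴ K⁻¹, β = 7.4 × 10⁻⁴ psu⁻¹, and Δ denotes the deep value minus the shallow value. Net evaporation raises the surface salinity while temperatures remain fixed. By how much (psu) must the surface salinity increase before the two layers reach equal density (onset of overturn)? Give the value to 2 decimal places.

Neutral buoyancy requires −α(T_deep − T_surf) + β(S_deep − S_surf′) = 0.
S_surf′ = S_deep − (α/β)·ΔT = 34.88 − (1.3 × 10⁻⁴/7.4 × 10⁻⁴)·(-1.6) = 35.1611 psu.
Increase required: 35.1611 − 35.03 = 0.1311 psu.

0.13 psu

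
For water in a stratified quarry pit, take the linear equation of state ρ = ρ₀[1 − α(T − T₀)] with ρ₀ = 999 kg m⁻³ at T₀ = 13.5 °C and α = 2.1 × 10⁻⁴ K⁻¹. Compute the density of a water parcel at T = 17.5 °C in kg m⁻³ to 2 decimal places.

T − T₀ = +4.0 K.
Bracket = 1 − α·(+4.0) = 1 + (-8.40 × 10⁻⁴) = 0.9991600.
ρ = 999 × 0.9991600 = 998.16 kg m⁻³.

998.16 kg m⁻³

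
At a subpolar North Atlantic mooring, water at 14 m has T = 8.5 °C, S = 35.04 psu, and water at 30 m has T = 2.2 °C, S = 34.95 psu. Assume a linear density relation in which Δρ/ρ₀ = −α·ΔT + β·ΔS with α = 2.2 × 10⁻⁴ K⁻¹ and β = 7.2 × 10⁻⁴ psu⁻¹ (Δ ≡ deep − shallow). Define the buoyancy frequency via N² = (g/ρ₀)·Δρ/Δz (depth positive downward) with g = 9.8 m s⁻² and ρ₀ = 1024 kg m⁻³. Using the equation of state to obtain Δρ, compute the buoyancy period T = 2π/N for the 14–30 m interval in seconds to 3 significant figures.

221 s

ΔT = -6.3 K, ΔS = -0.09 psu (deep − shallow).
Δρ/ρ₀ = −αΔT + βΔS = 1.386 × 10⁻³ − 6.48 × 10⁻⁵ = 1.3212 × 10⁻³, so Δρ ≈ 1.353 kg m⁻³.
N² = (g/ρ₀)·Δρ/Δz = g·(Δρ/ρ₀)/Δz = 9.8 × 1.3212 × 10⁻³ / 16 = 8.0924 × 10⁻⁴ s⁻².
N = √(8.0924 × 10⁻⁴) = 0.028447 rad s⁻¹ → T = 2π/N = 220.87 s ≈ 221 s.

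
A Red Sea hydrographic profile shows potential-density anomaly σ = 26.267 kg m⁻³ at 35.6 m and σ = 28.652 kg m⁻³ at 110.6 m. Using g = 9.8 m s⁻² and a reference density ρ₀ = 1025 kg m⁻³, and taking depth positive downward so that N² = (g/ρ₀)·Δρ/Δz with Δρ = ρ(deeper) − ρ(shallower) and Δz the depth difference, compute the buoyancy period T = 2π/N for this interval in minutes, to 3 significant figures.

6.01 min

Δρ = 1028.652 − 1026.267 = 2.385 kg m⁻³ over Δz = 110.6 − 35.6 = 75 m.
N² = (9.8/1025) × (2.385/75) = 3.0404 × 10⁻⁴ s⁻².
N = √(3.0404 × 10⁻⁴) = 0.017437 rad s⁻¹, so T = 2π/N = 360.34 s = 6.0057 min ≈ 6.01 min.
Since Δρ > 0 the layer is stably stratified.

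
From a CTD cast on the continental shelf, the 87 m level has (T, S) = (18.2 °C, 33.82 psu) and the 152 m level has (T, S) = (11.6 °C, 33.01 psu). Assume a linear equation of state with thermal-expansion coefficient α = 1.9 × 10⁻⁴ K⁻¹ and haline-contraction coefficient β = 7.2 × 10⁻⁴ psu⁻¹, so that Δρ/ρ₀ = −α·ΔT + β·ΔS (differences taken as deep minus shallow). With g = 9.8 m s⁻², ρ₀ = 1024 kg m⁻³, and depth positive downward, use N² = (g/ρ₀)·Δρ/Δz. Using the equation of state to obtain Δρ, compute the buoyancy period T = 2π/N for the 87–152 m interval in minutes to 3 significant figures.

10.4 min

ΔT = -6.6 K, ΔS = -0.81 psu (deep − shallow).
Δρ/ρ₀ = −αΔT + βΔS = 1.254 × 10⁻³ − 5.832 × 10⁻⁴ = 6.708 × 10⁻⁴, so Δρ ≈ 0.6869 kg m⁻³.
N² = (g/ρ₀)·Δρ/Δz = g·(Δρ/ρ₀)/Δz = 9.8 × 6.708 × 10⁻⁴ / 65 = 1.0114 × 10⁻⁴ s⁻².
N = √(1.0114 × 10⁻⁴) = 0.010057 rad s⁻¹ → T = 2π/N = 624.76 s = 10.413 min ≈ 10.4 min.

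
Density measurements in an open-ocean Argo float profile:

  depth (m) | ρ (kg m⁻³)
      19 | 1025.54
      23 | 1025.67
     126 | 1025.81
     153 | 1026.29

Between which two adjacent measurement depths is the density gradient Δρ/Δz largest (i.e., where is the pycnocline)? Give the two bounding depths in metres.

19–23 m

Compute the density gradient over each adjacent pair:
  19–23 m: Δρ/Δz = 0.13/4 = 0.033 kg m⁻⁴
  23–126 m: Δρ/Δz = 0.14/103 = 1.4 × 10⁻³ kg m⁻⁴
  126–153 m: Δρ/Δz = 0.48/27 = 0.018 kg m⁻⁴
The largest gradient is in the 19–23 m interval — the pycnocline.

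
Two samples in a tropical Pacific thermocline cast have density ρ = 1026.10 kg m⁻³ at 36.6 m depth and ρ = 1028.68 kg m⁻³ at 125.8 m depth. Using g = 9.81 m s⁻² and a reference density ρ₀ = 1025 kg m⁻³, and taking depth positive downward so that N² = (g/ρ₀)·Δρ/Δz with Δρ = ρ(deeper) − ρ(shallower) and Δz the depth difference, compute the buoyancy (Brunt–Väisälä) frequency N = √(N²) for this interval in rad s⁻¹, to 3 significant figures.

0.0166 rad s⁻¹

Δρ = 1028.68 − 1026.10 = 2.58 kg m⁻³ over Δz = 125.8 − 36.6 = 89.2 m.
N² = (9.81/1025) × (2.58/89.2) = 2.7682 × 10⁻⁴ s⁻².
N = √(2.7682 × 10⁻⁴) = 0.016638 rad s⁻¹ ≈ 0.0166 rad s⁻¹.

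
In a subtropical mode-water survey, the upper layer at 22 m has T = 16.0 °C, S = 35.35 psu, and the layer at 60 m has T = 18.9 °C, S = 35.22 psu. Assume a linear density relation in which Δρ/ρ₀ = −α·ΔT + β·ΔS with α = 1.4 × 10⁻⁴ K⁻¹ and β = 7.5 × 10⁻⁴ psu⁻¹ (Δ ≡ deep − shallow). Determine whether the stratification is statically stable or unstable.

unstable

ΔT = 18.9 − 16.0 = +2.9 K and ΔS = 35.22 − 35.35 = -0.13 psu (deep − shallow).
−αΔT = -4.06 × 10⁻⁴; βΔS = -9.75 × 10⁻⁵; sum Δρ/ρ₀ = -5.035 × 10⁻⁴.
Δρ/ρ₀ < 0, so Δρ < 0: deeper water is lighter → statically unstable; the column would overturn.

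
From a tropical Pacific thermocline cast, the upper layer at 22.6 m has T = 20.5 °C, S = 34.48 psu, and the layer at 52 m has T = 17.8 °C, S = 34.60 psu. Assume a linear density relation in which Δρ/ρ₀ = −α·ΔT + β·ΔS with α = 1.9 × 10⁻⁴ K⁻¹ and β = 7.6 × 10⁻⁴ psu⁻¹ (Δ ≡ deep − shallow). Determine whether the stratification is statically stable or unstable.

stable

ΔT = 17.8 − 20.5 = -2.7 K and ΔS = 34.60 − 34.48 = +0.12 psu (deep − shallow).
−αΔT = 5.13 × 10⁻⁴; βΔS = 9.12 × 10⁻⁵; sum Δρ/ρ₀ = 6.042 × 10⁻⁴.
Δρ/ρ₀ > 0, so Δρ > 0: deeper water is denser → statically stable.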